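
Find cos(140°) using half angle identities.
cos(140°) = -√((1 + cos 280°)/2) = -0.766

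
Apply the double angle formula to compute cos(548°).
cos(548°) = cos²274° - sin²274° = -0.9903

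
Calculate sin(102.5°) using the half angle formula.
sin(102.5°) = √((1 - cos 205°)/2) = 0.9763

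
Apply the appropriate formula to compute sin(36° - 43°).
sin(36° - 43°) = sin 36° cos 43° - cos 36° sin 43° = -0.1219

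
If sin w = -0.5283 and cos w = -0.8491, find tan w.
tan w = sin w / cos w = 0.6222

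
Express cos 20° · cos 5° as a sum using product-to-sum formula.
cos 20° cos 5° = (1/2)[cos(20°-5°) + cos(20°+5°)]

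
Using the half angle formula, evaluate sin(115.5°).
sin(115.5°) = √((1 - cos 231°)/2) = 0.9026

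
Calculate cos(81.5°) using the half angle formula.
cos(81.5°) = √((1 + cos 163°)/2) = 0.1478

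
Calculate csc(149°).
csc(149°) = 1.942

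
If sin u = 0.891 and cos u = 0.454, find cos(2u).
cos(2u) = cos²u - sin²u = -0.5878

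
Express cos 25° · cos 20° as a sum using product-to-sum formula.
cos 25° cos 20° = (1/2)[cos(25°-20°) + cos(25°+20°)]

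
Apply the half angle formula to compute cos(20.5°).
cos(20.5°) = √((1 + cos 41°)/2) = 0.9367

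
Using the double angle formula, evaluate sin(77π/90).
sin(77π/90) = 2 sin 77π/180 cos 77π/180 = 0.4384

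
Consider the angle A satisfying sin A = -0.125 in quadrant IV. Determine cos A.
cos A = √(1 - sin²A) = 0.9922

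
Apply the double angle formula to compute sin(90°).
sin(90°) = 2 sin 45° cos 45° = 1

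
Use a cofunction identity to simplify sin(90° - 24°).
sin(90° - 24°) = cos(24°)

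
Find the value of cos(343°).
cos(343°) = 0.9563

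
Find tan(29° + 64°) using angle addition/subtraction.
tan(29° + 64°) = (tan 29° + tan 64°)/(1 - tan 29° tan 64°) = -19.08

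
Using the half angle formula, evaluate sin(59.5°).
sin(59.5°) = √((1 - cos 119°)/2) = 0.8616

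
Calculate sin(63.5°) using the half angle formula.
sin(63.5°) = √((1 - cos 127°)/2) = 0.8949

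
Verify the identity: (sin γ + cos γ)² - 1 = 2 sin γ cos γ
LHS = sin²γ + 2 sin γ cos γ + cos²γ - 1 = (sin²γ + cos²γ) + 2 sin γ cos γ - 1 = 1 + 2 sin γ cos γ - 1 = 2 sin γ cos γ = RHS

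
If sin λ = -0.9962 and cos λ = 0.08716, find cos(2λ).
cos(2λ) = cos²λ - sin²λ = -0.9848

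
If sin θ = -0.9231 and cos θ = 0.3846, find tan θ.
tan θ = sin θ / cos θ = -2.4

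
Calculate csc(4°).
csc(4°) = 14.34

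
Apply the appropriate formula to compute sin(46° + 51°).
sin(46° + 51°) = sin 46° cos 51° + cos 46° sin 51° = 0.9925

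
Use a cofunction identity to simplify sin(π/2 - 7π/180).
sin(π/2 - 7π/180) = cos(7π/180)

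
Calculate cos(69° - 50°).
cos(69° - 50°) = cos 69° cos 50° + sin 69° sin 50° = 0.9455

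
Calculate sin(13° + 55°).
sin(13° + 55°) = sin 13° cos 55° + cos 13° sin 55° = 0.9272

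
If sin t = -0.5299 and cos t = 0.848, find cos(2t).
cos(2t) = cos²t - sin²t = 0.4383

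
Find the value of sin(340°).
sin(340°) = -0.342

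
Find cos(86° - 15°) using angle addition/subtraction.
cos(86° - 15°) = cos 86° cos 15° + sin 86° sin 15° = 0.3256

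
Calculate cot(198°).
cot(198°) = 3.078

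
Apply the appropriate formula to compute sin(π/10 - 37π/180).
sin(π/10 - 37π/180) = sin π/10 cos 37π/180 - cos π/10 sin 37π/180 = -0.3256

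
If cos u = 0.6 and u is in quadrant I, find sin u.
sin u = 0.8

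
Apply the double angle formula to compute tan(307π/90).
tan(307π/90) = 2 tan 307π/180 / (1 - tan²307π/180) = 3.487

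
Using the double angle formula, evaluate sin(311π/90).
sin(311π/90) = 2 sin 311π/180 cos 311π/180 = -0.9903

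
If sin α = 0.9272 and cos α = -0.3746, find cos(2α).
cos(2α) = cos²α - sin²α = -0.7194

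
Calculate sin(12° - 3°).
sin(12° - 3°) = sin 12° cos 3° - cos 12° sin 3° = 0.1564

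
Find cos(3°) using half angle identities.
cos(3°) = √((1 + cos 6°)/2) = 0.9986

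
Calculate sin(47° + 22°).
sin(47° + 22°) = sin 47° cos 22° + cos 47° sin 22° = 0.9336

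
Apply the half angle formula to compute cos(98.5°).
cos(98.5°) = -√((1 + cos 197°)/2) = -0.1478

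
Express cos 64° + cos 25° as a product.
cos 64° + cos 25° = 2 cos(44.5°) cos(19.5°)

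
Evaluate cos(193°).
cos(193°) = -0.9744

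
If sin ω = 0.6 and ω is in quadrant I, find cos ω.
cos ω = 0.8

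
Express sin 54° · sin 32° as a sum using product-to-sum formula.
sin 54° sin 32° = (1/2)[cos(54°-32°) - cos(54°+32°)]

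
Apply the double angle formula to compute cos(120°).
cos(120°) = cos²60° - sin²60° = -1/2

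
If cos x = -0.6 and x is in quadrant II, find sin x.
sin x = 0.8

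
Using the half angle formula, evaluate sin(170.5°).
sin(170.5°) = √((1 - cos 341°)/2) = 0.165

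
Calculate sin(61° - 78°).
sin(61° - 78°) = sin 61° cos 78° - cos 61° sin 78° = -0.2924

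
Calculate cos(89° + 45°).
cos(89° + 45°) = cos 89° cos 45° - sin 89° sin 45° = -0.6947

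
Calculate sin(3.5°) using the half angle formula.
sin(3.5°) = √((1 - cos 7°)/2) = 0.06105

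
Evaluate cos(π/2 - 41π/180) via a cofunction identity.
cos(π/2 - 41π/180) = sin(41π/180) = 0.6561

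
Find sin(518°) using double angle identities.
sin(518°) = 2 sin 259° cos 259° = 0.3746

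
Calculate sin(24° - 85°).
sin(24° - 85°) = sin 24° cos 85° - cos 24° sin 85° = -0.8746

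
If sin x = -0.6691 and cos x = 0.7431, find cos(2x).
cos(2x) = cos²x - sin²x = 0.1045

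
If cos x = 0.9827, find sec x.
sec x = 1/cos x = 1.018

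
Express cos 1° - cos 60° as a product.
cos 1° - cos 60° = -2 sin(30.5°) sin(-29.5°)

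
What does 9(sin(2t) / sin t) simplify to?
9(sin(2t) / sin t) = 9(2 cos t) (using Double angle)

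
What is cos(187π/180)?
cos(187π/180) = -0.9925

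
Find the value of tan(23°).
tan(23°) = 0.4245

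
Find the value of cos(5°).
cos(5°) = 0.9962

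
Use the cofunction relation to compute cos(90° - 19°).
cos(90° - 19°) = sin(19°) = 0.3256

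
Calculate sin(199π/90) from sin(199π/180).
sin(199π/90) = 2 sin 199π/180 cos 199π/180 = 0.6157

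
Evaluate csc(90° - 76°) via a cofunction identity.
csc(90° - 76°) = sec(76°) = 4.134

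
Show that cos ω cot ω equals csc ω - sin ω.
RHS = 1/sin ω - sin ω = (1 - sin²ω)/sin ω = cos²ω/sin ω = cos ω · (cos ω/sin ω) = cos ω cot ω = LHS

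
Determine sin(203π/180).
sin(203π/180) = -0.3907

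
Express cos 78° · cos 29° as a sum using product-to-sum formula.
cos 78° cos 29° = (1/2)[cos(78°-29°) + cos(78°+29°)]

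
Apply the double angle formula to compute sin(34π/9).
sin(34π/9) = 2 sin 17π/9 cos 17π/9 = -0.6428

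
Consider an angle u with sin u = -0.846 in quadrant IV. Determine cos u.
cos u = √(1 - sin²u) = 0.5332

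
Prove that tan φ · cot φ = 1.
LHS = (sin φ/cos φ) · (cos φ/sin φ) = 1 = RHS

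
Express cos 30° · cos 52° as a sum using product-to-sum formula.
cos 30° cos 52° = (1/2)[cos(30°-52°) + cos(30°+52°)]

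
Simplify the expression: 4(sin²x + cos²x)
4(sin²x + cos²x) = 4 (using Pythagorean identity)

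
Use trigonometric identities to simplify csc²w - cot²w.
csc²w - cot²w = 1 (using Pythagorean identity)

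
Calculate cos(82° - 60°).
cos(82° - 60°) = cos 82° cos 60° + sin 82° sin 60° = 0.9272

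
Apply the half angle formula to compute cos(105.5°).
cos(105.5°) = -√((1 + cos 211°)/2) = -0.2672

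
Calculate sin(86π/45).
sin(86π/45) = -0.2756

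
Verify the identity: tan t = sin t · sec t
RHS = sin t · (1/cos t) = sin t/cos t = tan t = LHS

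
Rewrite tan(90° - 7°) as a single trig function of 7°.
tan(90° - 7°) = cot(7°)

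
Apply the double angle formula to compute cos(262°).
cos(262°) = cos²131° - sin²131° = -0.1392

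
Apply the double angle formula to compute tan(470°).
tan(470°) = 2 tan 235° / (1 - tan²235°) = -2.747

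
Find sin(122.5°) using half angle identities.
sin(122.5°) = √((1 - cos 245°)/2) = 0.8434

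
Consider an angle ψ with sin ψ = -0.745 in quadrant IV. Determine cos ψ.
cos ψ = √(1 - sin²ψ) = 0.6671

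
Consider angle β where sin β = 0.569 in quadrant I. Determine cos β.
cos β = √(1 - sin²β) = 0.8223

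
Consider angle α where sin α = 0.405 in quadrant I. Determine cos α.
cos α = √(1 - sin²α) = 0.9143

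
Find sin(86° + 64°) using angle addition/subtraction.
sin(86° + 64°) = sin 86° cos 64° + cos 86° sin 64° = 1/2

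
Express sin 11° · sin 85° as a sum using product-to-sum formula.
sin 11° sin 85° = (1/2)[cos(11°-85°) - cos(11°+85°)]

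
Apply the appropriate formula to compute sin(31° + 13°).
sin(31° + 13°) = sin 31° cos 13° + cos 31° sin 13° = 0.6947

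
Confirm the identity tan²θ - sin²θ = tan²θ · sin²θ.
LHS = sin²θ/cos²θ - sin²θ = sin²θ(1/cos²θ - 1) = sin²θ · (1 - cos²θ)/cos²θ = sin²θ · sin²θ/cos²θ = sin²θ · tan²θ = RHS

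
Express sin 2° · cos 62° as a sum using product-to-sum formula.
sin 2° cos 62° = (1/2)[sin(2°+62°) + sin(2°-62°)]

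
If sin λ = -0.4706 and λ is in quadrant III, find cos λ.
cos λ = -0.8823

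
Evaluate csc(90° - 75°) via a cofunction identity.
csc(90° - 75°) = sec(75°) = 3.864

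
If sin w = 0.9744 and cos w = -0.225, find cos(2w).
cos(2w) = cos²w - sin²w = -0.8988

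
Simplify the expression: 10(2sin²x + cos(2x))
10(2sin²x + cos(2x)) = 10 (using Double angle)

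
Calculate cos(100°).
cos(100°) = -0.1736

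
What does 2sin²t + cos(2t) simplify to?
2sin²t + cos(2t) = 1 (using Double angle)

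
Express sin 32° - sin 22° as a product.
sin 32° - sin 22° = 2 cos(27°) sin(5°)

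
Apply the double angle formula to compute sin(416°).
sin(416°) = 2 sin 208° cos 208° = 0.829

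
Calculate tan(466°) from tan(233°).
tan(466°) = 2 tan 233° / (1 - tan²233°) = -3.487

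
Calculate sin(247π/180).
sin(247π/180) = -0.9205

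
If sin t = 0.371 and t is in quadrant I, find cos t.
cos t = 0.9286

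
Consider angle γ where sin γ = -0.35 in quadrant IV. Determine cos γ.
cos γ = √(1 - sin²γ) = 0.9367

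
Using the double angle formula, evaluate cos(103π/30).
cos(103π/30) = 2cos²103π/60 - 1 = -0.2079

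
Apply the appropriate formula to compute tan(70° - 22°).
tan(70° - 22°) = (tan 70° - tan 22°)/(1 + tan 70° tan 22°) = 1.111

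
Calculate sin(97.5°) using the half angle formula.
sin(97.5°) = √((1 - cos 195°)/2) = 0.9914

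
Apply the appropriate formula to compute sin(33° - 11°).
sin(33° - 11°) = sin 33° cos 11° - cos 33° sin 11° = 0.3746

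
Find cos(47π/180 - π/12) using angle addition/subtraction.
cos(47π/180 - π/12) = cos 47π/180 cos π/12 + sin 47π/180 sin π/12 = 0.848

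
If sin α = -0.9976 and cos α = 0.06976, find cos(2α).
cos(2α) = cos²α - sin²α = -0.9903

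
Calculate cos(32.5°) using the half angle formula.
cos(32.5°) = √((1 + cos 65°)/2) = 0.8434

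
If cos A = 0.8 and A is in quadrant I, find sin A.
sin A = 0.6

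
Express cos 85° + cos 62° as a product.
cos 85° + cos 62° = 2 cos(73.5°) cos(11.5°)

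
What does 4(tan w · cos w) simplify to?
4(tan w · cos w) = 4(sin w) (using Quotient identity)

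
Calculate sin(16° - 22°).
sin(16° - 22°) = sin 16° cos 22° - cos 16° sin 22° = -0.1045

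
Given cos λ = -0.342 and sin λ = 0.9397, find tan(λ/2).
tan(λ/2) = sin λ / (1 + cos λ) = 1.428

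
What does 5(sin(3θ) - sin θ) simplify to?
5(sin(3θ) - sin θ) = 5(2 cos(2θ) sin θ) (using Sum-to-product)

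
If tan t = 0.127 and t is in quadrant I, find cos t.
cos t = 0.992 (using tan²t + 1 = sec²t)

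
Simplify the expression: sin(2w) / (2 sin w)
sin(2w) / (2 sin w) = cos w (using Double angle)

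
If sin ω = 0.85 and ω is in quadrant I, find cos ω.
cos ω = 0.5268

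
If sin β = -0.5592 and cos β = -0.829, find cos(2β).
cos(2β) = cos²β - sin²β = 0.3745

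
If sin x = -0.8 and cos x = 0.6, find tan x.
tan x = sin x / cos x = -1.333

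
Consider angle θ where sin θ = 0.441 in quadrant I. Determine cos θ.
cos θ = √(1 - sin²θ) = 0.8975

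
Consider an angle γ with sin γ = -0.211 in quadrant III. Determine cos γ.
cos γ = ±√(1 - sin²γ) = -0.9775 (negative in QIII)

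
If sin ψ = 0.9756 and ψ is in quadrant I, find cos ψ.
cos ψ = 0.2196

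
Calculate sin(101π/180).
sin(101π/180) = 0.9816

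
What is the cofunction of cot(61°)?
cot(61°) = tan(90° - 61°) = tan(29°)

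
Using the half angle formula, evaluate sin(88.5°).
sin(88.5°) = √((1 - cos 177°)/2) = 0.9997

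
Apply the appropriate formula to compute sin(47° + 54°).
sin(47° + 54°) = sin 47° cos 54° + cos 47° sin 54° = 0.9816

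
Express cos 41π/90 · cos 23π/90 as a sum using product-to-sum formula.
cos 41π/90 cos 23π/90 = (1/2)[cos(41π/90-23π/90) + cos(41π/90+23π/90)]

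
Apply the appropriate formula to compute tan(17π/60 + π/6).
tan(17π/60 + π/6) = (tan 17π/60 + tan π/6)/(1 - tan 17π/60 tan π/6) = 6.314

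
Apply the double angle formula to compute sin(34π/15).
sin(34π/15) = 2 sin 17π/15 cos 17π/15 = 0.7431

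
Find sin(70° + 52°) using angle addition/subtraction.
sin(70° + 52°) = sin 70° cos 52° + cos 70° sin 52° = 0.848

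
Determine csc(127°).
csc(127°) = 1.252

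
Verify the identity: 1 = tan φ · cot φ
RHS = (sin φ/cos φ) · (cos φ/sin φ) = 1 = LHS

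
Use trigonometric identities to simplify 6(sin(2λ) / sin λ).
6(sin(2λ) / sin λ) = 6(2 cos λ) (using Double angle)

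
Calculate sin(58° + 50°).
sin(58° + 50°) = sin 58° cos 50° + cos 58° sin 50° = 0.9511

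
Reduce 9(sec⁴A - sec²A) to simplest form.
9(sec⁴A - sec²A) = 9(tan⁴A + tan²A) (using Pythagorean)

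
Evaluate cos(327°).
cos(327°) = 0.8387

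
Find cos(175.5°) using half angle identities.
cos(175.5°) = -√((1 + cos 351°)/2) = -0.9969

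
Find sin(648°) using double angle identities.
sin(648°) = 2 sin 324° cos 324° = -0.9511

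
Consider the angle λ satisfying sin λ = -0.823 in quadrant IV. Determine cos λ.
cos λ = √(1 - sin²λ) = 0.568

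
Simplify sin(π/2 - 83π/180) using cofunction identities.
sin(π/2 - 83π/180) = cos(83π/180)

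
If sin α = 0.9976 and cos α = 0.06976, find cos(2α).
cos(2α) = cos²α - sin²α = -0.9903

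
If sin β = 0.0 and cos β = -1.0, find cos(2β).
cos(2β) = cos²β - sin²β = 1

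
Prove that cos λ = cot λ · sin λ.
RHS = (cos λ/sin λ) · sin λ = cos λ = LHS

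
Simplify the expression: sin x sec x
sin x sec x = tan x (using Reciprocal + quotient)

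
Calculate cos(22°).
cos(22°) = 0.9272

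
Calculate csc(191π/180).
csc(191π/180) = -5.241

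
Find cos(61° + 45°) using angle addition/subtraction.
cos(61° + 45°) = cos 61° cos 45° - sin 61° sin 45° = -0.2756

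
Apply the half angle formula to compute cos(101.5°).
cos(101.5°) = -√((1 + cos 203°)/2) = -0.1994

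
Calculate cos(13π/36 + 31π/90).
cos(13π/36 + 31π/90) = cos 13π/36 cos 31π/90 - sin 13π/36 sin 31π/90 = -0.6018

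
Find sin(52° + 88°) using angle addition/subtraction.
sin(52° + 88°) = sin 52° cos 88° + cos 52° sin 88° = 0.6428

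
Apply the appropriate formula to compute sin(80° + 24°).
sin(80° + 24°) = sin 80° cos 24° + cos 80° sin 24° = 0.9703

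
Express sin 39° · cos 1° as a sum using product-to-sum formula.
sin 39° cos 1° = (1/2)[sin(39°+1°) + sin(39°-1°)]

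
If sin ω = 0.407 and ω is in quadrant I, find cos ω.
cos ω = 0.9134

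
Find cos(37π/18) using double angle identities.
cos(37π/18) = cos²37π/36 - sin²37π/36 = 0.9848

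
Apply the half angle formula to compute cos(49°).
cos(49°) = √((1 + cos 98°)/2) = 0.6561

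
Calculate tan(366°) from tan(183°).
tan(366°) = 2 tan 183° / (1 - tan²183°) = 0.1051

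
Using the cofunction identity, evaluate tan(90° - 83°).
tan(90° - 83°) = cot(83°) = 0.1228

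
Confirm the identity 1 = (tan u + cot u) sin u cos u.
RHS = (sin u/cos u + cos u/sin u) sin u cos u = ((sin²u + cos²u)/(sin u cos u)) · sin u cos u = sin²u + cos²u = 1 = LHS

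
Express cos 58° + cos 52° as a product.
cos 58° + cos 52° = 2 cos(55°) cos(3°)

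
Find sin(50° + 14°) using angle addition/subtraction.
sin(50° + 14°) = sin 50° cos 14° + cos 50° sin 14° = 0.8988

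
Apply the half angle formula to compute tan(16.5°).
tan(16.5°) = sin 33° / (1 + cos 33°) = 0.2962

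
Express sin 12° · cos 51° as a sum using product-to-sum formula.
sin 12° cos 51° = (1/2)[sin(12°+51°) + sin(12°-51°)]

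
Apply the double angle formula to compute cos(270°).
cos(270°) = cos²135° - sin²135° = 0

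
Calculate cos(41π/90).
cos(41π/90) = 0.1392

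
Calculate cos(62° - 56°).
cos(62° - 56°) = cos 62° cos 56° + sin 62° sin 56° = 0.9945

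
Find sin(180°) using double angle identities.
sin(180°) = 2 sin 90° cos 90° = 0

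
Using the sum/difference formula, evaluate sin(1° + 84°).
sin(1° + 84°) = sin 1° cos 84° + cos 1° sin 84° = 0.9962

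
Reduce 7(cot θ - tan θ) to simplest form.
7(cot θ - tan θ) = 7(2 cot(2θ)) (using Double angle)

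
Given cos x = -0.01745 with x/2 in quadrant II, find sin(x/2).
sin(x/2) = ±√((1 - cos x)/2); positive since x/2 ∈ QII, so sin(x/2) = 0.7132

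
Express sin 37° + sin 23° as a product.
sin 37° + sin 23° = 2 sin(30°) cos(7°)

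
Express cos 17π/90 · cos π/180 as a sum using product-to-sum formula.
cos 17π/90 cos π/180 = (1/2)[cos(17π/90-π/180) + cos(17π/90+π/180)]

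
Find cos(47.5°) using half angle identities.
cos(47.5°) = √((1 + cos 95°)/2) = 0.6756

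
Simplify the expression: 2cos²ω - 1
2cos²ω - 1 = cos(2ω) (using Double angle)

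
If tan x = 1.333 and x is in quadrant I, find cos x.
cos x = 0.6001 (using tan²x + 1 = sec²x)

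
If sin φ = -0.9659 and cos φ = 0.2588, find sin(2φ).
sin(2φ) = 2 sin φ cos φ = -0.4999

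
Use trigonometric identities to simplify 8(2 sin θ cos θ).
8(2 sin θ cos θ) = 8(sin(2θ)) (using Double angle)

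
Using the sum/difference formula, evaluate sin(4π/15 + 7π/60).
sin(4π/15 + 7π/60) = sin 4π/15 cos 7π/60 + cos 4π/15 sin 7π/60 = 0.9336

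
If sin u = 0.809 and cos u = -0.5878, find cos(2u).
cos(2u) = cos²u - sin²u = -0.309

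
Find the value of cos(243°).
cos(243°) = -0.454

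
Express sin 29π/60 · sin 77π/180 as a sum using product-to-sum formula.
sin 29π/60 sin 77π/180 = (1/2)[cos(29π/60-77π/180) - cos(29π/60+77π/180)]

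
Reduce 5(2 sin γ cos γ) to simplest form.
5(2 sin γ cos γ) = 5(sin(2γ)) (using Double angle)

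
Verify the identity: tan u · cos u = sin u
LHS = (sin u/cos u) · cos u = sin u = RHS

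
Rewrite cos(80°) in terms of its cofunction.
cos(80°) = sin(90° - 80°) = sin(10°)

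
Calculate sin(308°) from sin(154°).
sin(308°) = 2 sin 154° cos 154° = -0.788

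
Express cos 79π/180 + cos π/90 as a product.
cos 79π/180 + cos π/90 = 2 cos(9π/40) cos(77π/360)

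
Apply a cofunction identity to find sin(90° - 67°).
sin(90° - 67°) = cos(67°) = 0.3907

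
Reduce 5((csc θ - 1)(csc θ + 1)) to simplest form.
5((csc θ - 1)(csc θ + 1)) = 5(cot²θ) (using Diff. of squares)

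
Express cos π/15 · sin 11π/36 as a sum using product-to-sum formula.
cos π/15 sin 11π/36 = (1/2)[sin(π/15+11π/36) - sin(π/15-11π/36)]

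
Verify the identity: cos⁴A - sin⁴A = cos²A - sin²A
LHS = (cos²A - sin²A)(cos²A + sin²A) = (cos²A - sin²A) · 1 = cos²A - sin²A = RHS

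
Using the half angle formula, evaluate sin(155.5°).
sin(155.5°) = √((1 - cos 311°)/2) = 0.4147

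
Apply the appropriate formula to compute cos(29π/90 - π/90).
cos(29π/90 - π/90) = cos 29π/90 cos π/90 + sin 29π/90 sin π/90 = 0.5592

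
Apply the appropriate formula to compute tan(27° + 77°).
tan(27° + 77°) = (tan 27° + tan 77°)/(1 - tan 27° tan 77°) = -4.011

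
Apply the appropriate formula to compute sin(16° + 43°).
sin(16° + 43°) = sin 16° cos 43° + cos 16° sin 43° = 0.8572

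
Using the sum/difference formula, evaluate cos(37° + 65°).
cos(37° + 65°) = cos 37° cos 65° - sin 37° sin 65° = -0.2079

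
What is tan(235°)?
tan(235°) = 1.428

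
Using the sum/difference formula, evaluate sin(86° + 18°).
sin(86° + 18°) = sin 86° cos 18° + cos 86° sin 18° = 0.9703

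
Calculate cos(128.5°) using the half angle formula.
cos(128.5°) = -√((1 + cos 257°)/2) = -0.6225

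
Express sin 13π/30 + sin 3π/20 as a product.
sin 13π/30 + sin 3π/20 = 2 sin(7π/24) cos(17π/120)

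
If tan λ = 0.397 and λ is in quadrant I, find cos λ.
cos λ = 0.9294 (using tan²λ + 1 = sec²λ)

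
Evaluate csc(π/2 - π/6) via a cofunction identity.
csc(π/2 - π/6) = sec(π/6) = 2√3/3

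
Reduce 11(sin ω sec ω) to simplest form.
11(sin ω sec ω) = 11(tan ω) (using Reciprocal + quotient)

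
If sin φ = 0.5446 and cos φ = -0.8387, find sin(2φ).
sin(2φ) = 2 sin φ cos φ = -0.9135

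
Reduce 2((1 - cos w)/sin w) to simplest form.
2((1 - cos w)/sin w) = 2(tan(w/2)) (using Half angle)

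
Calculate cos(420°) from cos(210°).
cos(420°) = cos²210° - sin²210° = 1/2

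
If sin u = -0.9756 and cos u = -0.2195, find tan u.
tan u = sin u / cos u = 4.445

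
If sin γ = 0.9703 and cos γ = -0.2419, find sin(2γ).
sin(2γ) = 2 sin γ cos γ = -0.4694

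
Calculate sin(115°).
sin(115°) = 0.9063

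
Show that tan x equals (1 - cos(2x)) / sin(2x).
RHS = 2sin²x / (2 sin x cos x) = sin x/cos x = tan x = LHS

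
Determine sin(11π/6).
sin(11π/6) = -1/2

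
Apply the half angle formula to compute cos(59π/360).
cos(59π/360) = √((1 + cos 59π/180)/2) = 0.8704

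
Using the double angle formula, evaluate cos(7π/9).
cos(7π/9) = 1 - 2sin²7π/18 = -0.766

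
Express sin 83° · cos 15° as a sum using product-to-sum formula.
sin 83° cos 15° = (1/2)[sin(83°+15°) + sin(83°-15°)]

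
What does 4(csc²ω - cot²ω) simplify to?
4(csc²ω - cot²ω) = 4 (using Pythagorean identity)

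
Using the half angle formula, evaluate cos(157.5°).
cos(157.5°) = -√((1 + cos 315°)/2) = -0.9239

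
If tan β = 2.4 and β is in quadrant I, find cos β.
cos β = 0.3846 (using tan²β + 1 = sec²β)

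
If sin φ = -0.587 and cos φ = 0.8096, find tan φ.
tan φ = sin φ / cos φ = -0.725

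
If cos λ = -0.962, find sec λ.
sec λ = 1/cos λ = -1.04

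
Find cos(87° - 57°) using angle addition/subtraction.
cos(87° - 57°) = cos 87° cos 57° + sin 87° sin 57° = √3/2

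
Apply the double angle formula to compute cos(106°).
cos(106°) = 2cos²53° - 1 = -0.2756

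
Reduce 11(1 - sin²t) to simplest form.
11(1 - sin²t) = 11(cos²t) (using Pythagorean identity)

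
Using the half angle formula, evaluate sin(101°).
sin(101°) = √((1 - cos 202°)/2) = 0.9816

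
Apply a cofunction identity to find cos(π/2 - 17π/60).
cos(π/2 - 17π/60) = sin(17π/60) = 0.7771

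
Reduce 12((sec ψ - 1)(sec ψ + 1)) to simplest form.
12((sec ψ - 1)(sec ψ + 1)) = 12(tan²ψ) (using Diff. of squares)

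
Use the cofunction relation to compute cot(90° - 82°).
cot(90° - 82°) = tan(82°) = 7.115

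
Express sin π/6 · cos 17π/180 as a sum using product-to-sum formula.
sin π/6 cos 17π/180 = (1/2)[sin(π/6+17π/180) + sin(π/6-17π/180)]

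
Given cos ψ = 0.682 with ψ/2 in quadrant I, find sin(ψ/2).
sin(ψ/2) = ±√((1 - cos ψ)/2); positive since ψ/2 ∈ QI, so sin(ψ/2) = 0.3987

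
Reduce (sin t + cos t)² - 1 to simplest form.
(sin t + cos t)² - 1 = sin(2t) (using Pythagorean + double angle)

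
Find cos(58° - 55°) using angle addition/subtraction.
cos(58° - 55°) = cos 58° cos 55° + sin 58° sin 55° = 0.9986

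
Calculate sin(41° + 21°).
sin(41° + 21°) = sin 41° cos 21° + cos 41° sin 21° = 0.8829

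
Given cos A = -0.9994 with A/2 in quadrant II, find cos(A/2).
cos(A/2) = ±√((1 + cos A)/2); negative since A/2 ∈ QII, so cos(A/2) = -0.01732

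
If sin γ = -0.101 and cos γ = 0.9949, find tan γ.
tan γ = sin γ / cos γ = -0.1015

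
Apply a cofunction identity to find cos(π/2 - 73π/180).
cos(π/2 - 73π/180) = sin(73π/180) = 0.9563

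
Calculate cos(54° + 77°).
cos(54° + 77°) = cos 54° cos 77° - sin 54° sin 77° = -0.6561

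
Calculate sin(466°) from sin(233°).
sin(466°) = 2 sin 233° cos 233° = 0.9613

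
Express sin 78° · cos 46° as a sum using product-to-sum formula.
sin 78° cos 46° = (1/2)[sin(78°+46°) + sin(78°-46°)]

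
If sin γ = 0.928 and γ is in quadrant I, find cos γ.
cos γ = 0.3726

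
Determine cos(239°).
cos(239°) = -0.515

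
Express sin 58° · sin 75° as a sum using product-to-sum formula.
sin 58° sin 75° = (1/2)[cos(58°-75°) - cos(58°+75°)]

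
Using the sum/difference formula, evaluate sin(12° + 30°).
sin(12° + 30°) = sin 12° cos 30° + cos 12° sin 30° = 0.6691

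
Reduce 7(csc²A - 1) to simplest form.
7(csc²A - 1) = 7(cot²A) (using Pythagorean identity)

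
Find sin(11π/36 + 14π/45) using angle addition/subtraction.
sin(11π/36 + 14π/45) = sin 11π/36 cos 14π/45 + cos 11π/36 sin 14π/45 = 0.9336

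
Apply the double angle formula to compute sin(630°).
sin(630°) = 2 sin 315° cos 315° = -1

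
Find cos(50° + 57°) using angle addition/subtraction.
cos(50° + 57°) = cos 50° cos 57° - sin 50° sin 57° = -0.2924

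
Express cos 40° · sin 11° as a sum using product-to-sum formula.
cos 40° sin 11° = (1/2)[sin(40°+11°) - sin(40°-11°)]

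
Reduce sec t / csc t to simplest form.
sec t / csc t = tan t (using Reciprocal identities)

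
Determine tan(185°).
tan(185°) = 0.08749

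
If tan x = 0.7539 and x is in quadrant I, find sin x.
sin x = 0.602 (using tan²x + 1 = sec²x)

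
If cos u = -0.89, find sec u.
sec u = 1/cos u = -1.124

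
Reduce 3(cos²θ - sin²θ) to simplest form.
3(cos²θ - sin²θ) = 3(cos(2θ)) (using Double angle)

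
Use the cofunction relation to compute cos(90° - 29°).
cos(90° - 29°) = sin(29°) = 0.4848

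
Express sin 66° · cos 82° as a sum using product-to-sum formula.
sin 66° cos 82° = (1/2)[sin(66°+82°) + sin(66°-82°)]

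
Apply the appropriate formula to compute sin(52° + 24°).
sin(52° + 24°) = sin 52° cos 24° + cos 52° sin 24° = 0.9703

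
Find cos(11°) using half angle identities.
cos(11°) = √((1 + cos 22°)/2) = 0.9816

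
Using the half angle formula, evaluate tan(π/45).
tan(π/45) = sin 2π/45 / (1 + cos 2π/45) = 0.06993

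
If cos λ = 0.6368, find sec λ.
sec λ = 1/cos λ = 1.57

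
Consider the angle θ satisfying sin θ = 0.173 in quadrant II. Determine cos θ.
cos θ = ±√(1 - sin²θ) = -0.9849 (negative in QII)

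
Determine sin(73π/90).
sin(73π/90) = 0.5592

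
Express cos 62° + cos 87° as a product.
cos 62° + cos 87° = 2 cos(74.5°) cos(-12.5°)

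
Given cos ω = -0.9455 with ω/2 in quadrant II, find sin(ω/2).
sin(ω/2) = ±√((1 - cos ω)/2); positive since ω/2 ∈ QII, so sin(ω/2) = 0.9863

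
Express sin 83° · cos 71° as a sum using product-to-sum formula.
sin 83° cos 71° = (1/2)[sin(83°+71°) + sin(83°-71°)]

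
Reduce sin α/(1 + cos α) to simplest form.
sin α/(1 + cos α) = tan(α/2) (using Half angle)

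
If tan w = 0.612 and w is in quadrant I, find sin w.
sin w = 0.522 (using tan²w + 1 = sec²w)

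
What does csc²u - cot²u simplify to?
csc²u - cot²u = 1 (using Pythagorean identity)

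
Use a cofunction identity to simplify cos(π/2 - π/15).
cos(π/2 - π/15) = sin(π/15)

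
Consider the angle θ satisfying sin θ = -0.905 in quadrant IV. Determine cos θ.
cos θ = √(1 - sin²θ) = 0.4254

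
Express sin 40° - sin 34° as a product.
sin 40° - sin 34° = 2 cos(37°) sin(3°)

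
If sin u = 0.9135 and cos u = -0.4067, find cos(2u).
cos(2u) = cos²u - sin²u = -0.6691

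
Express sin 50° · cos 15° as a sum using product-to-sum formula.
sin 50° cos 15° = (1/2)[sin(50°+15°) + sin(50°-15°)]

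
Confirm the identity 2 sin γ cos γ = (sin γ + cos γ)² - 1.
RHS = sin²γ + 2 sin γ cos γ + cos²γ - 1 = (sin²γ + cos²γ) + 2 sin γ cos γ - 1 = 1 + 2 sin γ cos γ - 1 = 2 sin γ cos γ = LHS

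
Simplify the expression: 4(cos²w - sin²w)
4(cos²w - sin²w) = 4(cos(2w)) (using Double angle)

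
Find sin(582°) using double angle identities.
sin(582°) = 2 sin 291° cos 291° = -0.6691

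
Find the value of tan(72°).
tan(72°) = 3.078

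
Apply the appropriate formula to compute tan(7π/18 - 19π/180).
tan(7π/18 - 19π/180) = (tan 7π/18 - tan 19π/180)/(1 + tan 7π/18 tan 19π/180) = 1.235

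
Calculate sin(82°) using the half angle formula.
sin(82°) = √((1 - cos 164°)/2) = 0.9903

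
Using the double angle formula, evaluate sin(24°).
sin(24°) = 2 sin 12° cos 12° = 0.4067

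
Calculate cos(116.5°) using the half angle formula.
cos(116.5°) = -√((1 + cos 233°)/2) = -0.4462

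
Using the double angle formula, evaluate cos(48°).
cos(48°) = cos²24° - sin²24° = 0.6691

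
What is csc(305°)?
csc(305°) = -1.221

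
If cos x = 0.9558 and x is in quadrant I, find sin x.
sin x = 0.294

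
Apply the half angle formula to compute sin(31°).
sin(31°) = √((1 - cos 62°)/2) = 0.515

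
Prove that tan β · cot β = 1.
LHS = (sin β/cos β) · (cos β/sin β) = 1 = RHS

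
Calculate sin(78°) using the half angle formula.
sin(78°) = √((1 - cos 156°)/2) = 0.9781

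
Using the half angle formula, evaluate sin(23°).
sin(23°) = √((1 - cos 46°)/2) = 0.3907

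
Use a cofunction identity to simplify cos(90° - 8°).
cos(90° - 8°) = sin(8°)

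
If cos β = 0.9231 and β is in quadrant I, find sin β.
sin β = 0.3846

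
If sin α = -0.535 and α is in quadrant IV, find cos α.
cos α = 0.8449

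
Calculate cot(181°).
cot(181°) = 57.29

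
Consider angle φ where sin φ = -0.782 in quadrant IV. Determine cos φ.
cos φ = √(1 - sin²φ) = 0.6233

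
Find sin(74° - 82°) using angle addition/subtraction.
sin(74° - 82°) = sin 74° cos 82° - cos 74° sin 82° = -0.1392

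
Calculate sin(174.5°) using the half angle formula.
sin(174.5°) = √((1 - cos 349°)/2) = 0.09585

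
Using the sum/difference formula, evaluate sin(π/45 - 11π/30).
sin(π/45 - 11π/30) = sin π/45 cos 11π/30 - cos π/45 sin 11π/30 = -0.8829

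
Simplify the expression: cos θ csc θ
cos θ csc θ = cot θ (using Reciprocal + quotient)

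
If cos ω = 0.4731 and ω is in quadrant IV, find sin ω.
sin ω = -0.881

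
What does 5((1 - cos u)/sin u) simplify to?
5((1 - cos u)/sin u) = 5(tan(u/2)) (using Half angle)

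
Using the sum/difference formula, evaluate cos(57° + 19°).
cos(57° + 19°) = cos 57° cos 19° - sin 57° sin 19° = 0.2419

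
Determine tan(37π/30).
tan(37π/30) = 0.9004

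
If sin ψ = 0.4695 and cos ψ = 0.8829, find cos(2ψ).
cos(2ψ) = cos²ψ - sin²ψ = 0.5591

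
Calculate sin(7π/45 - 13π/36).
sin(7π/45 - 13π/36) = sin 7π/45 cos 13π/36 - cos 7π/45 sin 13π/36 = -0.6018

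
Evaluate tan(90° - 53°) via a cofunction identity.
tan(90° - 53°) = cot(53°) = 0.7536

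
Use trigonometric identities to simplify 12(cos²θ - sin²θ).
12(cos²θ - sin²θ) = 12(cos(2θ)) (using Double angle)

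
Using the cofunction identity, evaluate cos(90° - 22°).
cos(90° - 22°) = sin(22°) = 0.3746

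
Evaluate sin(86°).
sin(86°) = 0.9976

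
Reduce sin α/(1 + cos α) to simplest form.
sin α/(1 + cos α) = tan(α/2) (using Half angle)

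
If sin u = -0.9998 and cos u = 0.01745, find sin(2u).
sin(2u) = 2 sin u cos u = -0.03489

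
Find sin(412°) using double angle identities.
sin(412°) = 2 sin 206° cos 206° = 0.788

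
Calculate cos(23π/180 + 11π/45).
cos(23π/180 + 11π/45) = cos 23π/180 cos 11π/45 - sin 23π/180 sin 11π/45 = 0.3907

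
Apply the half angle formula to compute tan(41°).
tan(41°) = sin 82° / (1 + cos 82°) = 0.8693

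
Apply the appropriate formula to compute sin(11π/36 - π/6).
sin(11π/36 - π/6) = sin 11π/36 cos π/6 - cos 11π/36 sin π/6 = 0.4226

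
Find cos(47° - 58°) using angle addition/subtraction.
cos(47° - 58°) = cos 47° cos 58° + sin 47° sin 58° = 0.9816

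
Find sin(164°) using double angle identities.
sin(164°) = 2 sin 82° cos 82° = 0.2756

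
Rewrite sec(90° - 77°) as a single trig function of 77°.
sec(90° - 77°) = csc(77°)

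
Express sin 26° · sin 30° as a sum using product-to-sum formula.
sin 26° sin 30° = (1/2)[cos(26°-30°) - cos(26°+30°)]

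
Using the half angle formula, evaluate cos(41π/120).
cos(41π/120) = √((1 + cos 41π/60)/2) = 0.4772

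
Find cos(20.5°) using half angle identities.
cos(20.5°) = √((1 + cos 41°)/2) = 0.9367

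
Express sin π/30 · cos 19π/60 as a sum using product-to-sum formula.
sin π/30 cos 19π/60 = (1/2)[sin(π/30+19π/60) + sin(π/30-19π/60)]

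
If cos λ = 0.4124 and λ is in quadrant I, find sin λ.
sin λ = 0.911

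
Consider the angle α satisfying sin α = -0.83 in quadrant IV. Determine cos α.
cos α = √(1 - sin²α) = 0.5578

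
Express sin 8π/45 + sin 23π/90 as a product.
sin 8π/45 + sin 23π/90 = 2 sin(13π/60) cos(-7π/180)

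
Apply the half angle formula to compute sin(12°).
sin(12°) = √((1 - cos 24°)/2) = 0.2079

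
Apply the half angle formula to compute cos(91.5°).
cos(91.5°) = -√((1 + cos 183°)/2) = -0.02618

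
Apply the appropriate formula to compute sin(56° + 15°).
sin(56° + 15°) = sin 56° cos 15° + cos 56° sin 15° = 0.9455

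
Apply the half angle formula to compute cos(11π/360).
cos(11π/360) = √((1 + cos 11π/180)/2) = 0.9954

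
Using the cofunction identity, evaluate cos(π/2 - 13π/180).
cos(π/2 - 13π/180) = sin(13π/180) = 0.225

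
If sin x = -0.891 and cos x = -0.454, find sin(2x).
sin(2x) = 2 sin x cos x = 0.809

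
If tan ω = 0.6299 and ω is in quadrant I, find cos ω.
cos ω = 0.8461 (using tan²ω + 1 = sec²ω)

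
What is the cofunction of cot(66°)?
cot(66°) = tan(90° - 66°) = tan(24°)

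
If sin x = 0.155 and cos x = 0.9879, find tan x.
tan x = sin x / cos x = 0.1569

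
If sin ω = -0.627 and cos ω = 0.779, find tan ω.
tan ω = sin ω / cos ω = -0.8049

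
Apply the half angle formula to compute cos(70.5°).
cos(70.5°) = √((1 + cos 141°)/2) = 0.3338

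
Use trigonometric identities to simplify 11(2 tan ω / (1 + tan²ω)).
11(2 tan ω / (1 + tan²ω)) = 11(sin(2ω)) (using Double angle)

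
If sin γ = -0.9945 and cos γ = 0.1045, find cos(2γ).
cos(2γ) = cos²γ - sin²γ = -0.9781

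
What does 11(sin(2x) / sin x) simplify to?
11(sin(2x) / sin x) = 11(2 cos x) (using Double angle)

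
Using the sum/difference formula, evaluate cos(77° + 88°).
cos(77° + 88°) = cos 77° cos 88° - sin 77° sin 88° = -(√6+√2)/4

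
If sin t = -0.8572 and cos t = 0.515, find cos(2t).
cos(2t) = cos²t - sin²t = -0.4696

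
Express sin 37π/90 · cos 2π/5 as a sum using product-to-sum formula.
sin 37π/90 cos 2π/5 = (1/2)[sin(37π/90+2π/5) + sin(37π/90-2π/5)]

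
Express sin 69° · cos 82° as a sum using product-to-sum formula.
sin 69° cos 82° = (1/2)[sin(69°+82°) + sin(69°-82°)]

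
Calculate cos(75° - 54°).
cos(75° - 54°) = cos 75° cos 54° + sin 75° sin 54° = 0.9336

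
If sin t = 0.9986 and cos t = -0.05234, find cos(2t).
cos(2t) = cos²t - sin²t = -0.9945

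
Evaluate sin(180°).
sin(180°) = 0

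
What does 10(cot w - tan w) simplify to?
10(cot w - tan w) = 10(2 cot(2w)) (using Double angle)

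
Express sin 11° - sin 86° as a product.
sin 11° - sin 86° = 2 cos(48.5°) sin(-37.5°)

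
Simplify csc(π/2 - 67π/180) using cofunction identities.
csc(π/2 - 67π/180) = sec(67π/180)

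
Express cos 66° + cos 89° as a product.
cos 66° + cos 89° = 2 cos(77.5°) cos(-11.5°)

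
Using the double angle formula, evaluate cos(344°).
cos(344°) = cos²172° - sin²172° = 0.9613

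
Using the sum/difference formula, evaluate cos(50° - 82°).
cos(50° - 82°) = cos 50° cos 82° + sin 50° sin 82° = 0.848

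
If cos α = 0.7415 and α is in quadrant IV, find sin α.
sin α = -0.671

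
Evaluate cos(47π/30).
cos(47π/30) = 0.2079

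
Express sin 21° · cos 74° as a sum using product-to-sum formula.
sin 21° cos 74° = (1/2)[sin(21°+74°) + sin(21°-74°)]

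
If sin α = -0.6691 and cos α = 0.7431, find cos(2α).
cos(2α) = cos²α - sin²α = 0.1045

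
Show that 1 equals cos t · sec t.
RHS = cos t · (1/cos t) = 1 = LHS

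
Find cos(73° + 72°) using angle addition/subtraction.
cos(73° + 72°) = cos 73° cos 72° - sin 73° sin 72° = -0.8192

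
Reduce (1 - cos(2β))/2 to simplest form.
(1 - cos(2β))/2 = sin²β (using Power reduction)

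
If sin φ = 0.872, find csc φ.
csc φ = 1/sin φ = 1.147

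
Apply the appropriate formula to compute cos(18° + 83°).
cos(18° + 83°) = cos 18° cos 83° - sin 18° sin 83° = -0.1908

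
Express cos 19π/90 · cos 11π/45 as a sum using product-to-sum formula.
cos 19π/90 cos 11π/45 = (1/2)[cos(19π/90-11π/45) + cos(19π/90+11π/45)]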